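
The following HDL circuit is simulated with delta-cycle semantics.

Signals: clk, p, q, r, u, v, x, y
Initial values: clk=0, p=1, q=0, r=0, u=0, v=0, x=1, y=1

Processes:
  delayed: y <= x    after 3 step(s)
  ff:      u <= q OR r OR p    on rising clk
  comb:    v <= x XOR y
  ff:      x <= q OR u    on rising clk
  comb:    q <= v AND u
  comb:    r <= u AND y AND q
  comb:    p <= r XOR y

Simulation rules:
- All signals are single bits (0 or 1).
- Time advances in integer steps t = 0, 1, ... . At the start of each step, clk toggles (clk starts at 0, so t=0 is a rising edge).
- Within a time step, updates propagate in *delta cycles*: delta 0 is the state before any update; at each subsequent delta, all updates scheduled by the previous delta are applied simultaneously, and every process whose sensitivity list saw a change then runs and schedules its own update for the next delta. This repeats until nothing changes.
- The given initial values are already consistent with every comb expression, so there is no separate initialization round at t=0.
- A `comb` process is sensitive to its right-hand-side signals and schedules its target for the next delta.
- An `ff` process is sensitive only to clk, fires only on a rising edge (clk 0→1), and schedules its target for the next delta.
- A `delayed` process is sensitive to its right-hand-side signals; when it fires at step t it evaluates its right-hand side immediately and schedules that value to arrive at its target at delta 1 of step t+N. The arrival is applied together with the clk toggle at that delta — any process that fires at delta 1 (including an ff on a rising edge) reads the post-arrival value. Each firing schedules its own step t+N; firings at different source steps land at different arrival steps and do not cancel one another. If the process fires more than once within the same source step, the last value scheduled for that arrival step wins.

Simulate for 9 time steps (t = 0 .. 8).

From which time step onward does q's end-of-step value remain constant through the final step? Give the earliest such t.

[bits: u,q,y,x,clk,p,v,r]
t=0: Δ0=00110100 Δ1=00111100 Δ2=10101100 Δ3=10101110 Δ4=11101110 Δ5=11101111 Δ6=11101011 | 6Δ
t=1: Δ0=11101011 Δ1=11100011 | 1Δ
t=2: Δ0=11100011 Δ1=11101011 Δ2=11111011 Δ3=11111001 Δ4=10111001 Δ5=10111000 Δ6=10111100 | 6Δ
t=3: Δ0=10111100 Δ1=10010100 Δ2=10010010 Δ3=11010010 | 3Δ
t=4: Δ0=11010010 Δ1=11011010 | 1Δ
t=5: Δ0=11011010 Δ1=11110010 Δ2=11110101 Δ3=10110001 Δ4=10110000 Δ5=10110100 | 5Δ
t=6: Δ0=10110100 Δ1=10111100 | 1Δ
t=7: Δ0=10111100 Δ1=10110100 | 1Δ
t=8: Δ0=10110100 Δ1=10111100 | 1Δ

5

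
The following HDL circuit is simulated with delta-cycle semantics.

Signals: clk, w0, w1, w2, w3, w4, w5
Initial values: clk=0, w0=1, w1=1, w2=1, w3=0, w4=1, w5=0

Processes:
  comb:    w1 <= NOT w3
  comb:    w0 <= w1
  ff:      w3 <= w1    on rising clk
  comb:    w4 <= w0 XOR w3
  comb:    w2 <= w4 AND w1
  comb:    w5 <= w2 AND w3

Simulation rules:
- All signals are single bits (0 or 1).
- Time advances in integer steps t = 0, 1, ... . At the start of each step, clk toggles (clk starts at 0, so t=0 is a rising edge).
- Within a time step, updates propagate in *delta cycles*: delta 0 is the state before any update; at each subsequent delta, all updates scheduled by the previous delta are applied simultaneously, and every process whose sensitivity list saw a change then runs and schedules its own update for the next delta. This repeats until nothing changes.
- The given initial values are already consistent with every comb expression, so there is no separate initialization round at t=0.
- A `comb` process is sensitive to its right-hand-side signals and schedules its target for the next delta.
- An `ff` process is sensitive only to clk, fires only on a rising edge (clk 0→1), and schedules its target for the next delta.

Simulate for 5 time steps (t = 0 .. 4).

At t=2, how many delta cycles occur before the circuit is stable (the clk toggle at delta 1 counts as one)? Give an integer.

[bits: clk,w0,w5,w4,w2,w3,w1]
t=0: Δ0=0101101 Δ1=1101101 Δ2=1101111 Δ3=1110110 Δ4=1010010 Δ5=1001010 | 5Δ
t=1: Δ0=1001010 Δ1=0001010 | 1Δ
t=2: Δ0=0001010 Δ1=1001010 Δ2=1001000 Δ3=1000001 Δ4=1100001 Δ5=1101001 Δ6=1101101 | 6Δ
t=3: Δ0=1101101 Δ1=0101101 | 1Δ
t=4: Δ0=0101101 Δ1=1101101 Δ2=1101111 Δ3=1110110 Δ4=1010010 Δ5=1001010 | 5Δ

6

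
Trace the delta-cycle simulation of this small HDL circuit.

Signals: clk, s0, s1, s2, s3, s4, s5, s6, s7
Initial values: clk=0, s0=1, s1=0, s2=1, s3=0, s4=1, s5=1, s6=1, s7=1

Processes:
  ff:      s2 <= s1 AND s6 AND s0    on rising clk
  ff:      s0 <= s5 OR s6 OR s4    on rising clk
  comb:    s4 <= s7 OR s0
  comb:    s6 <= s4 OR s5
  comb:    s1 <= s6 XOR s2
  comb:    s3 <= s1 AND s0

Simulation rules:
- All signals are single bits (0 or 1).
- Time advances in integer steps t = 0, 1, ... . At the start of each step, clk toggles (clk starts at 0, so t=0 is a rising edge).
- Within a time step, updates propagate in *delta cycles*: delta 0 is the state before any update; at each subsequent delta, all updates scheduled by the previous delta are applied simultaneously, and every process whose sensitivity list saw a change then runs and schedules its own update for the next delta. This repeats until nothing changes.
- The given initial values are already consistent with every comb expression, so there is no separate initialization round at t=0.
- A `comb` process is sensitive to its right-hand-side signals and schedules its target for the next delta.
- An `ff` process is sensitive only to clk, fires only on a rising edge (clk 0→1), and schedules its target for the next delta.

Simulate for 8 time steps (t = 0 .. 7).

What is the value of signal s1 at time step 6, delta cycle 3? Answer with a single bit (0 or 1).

t=0 Δ0: s0=1 s2=1 s4=1 s7=1 s6=1 s1=0 clk=0 s5=1 s3=0
  Δ1: clk:0→1
  Δ2: s2:1→0
  Δ3: s1:0→1
  Δ4: s3:0→1
  (4Δ to stable)
t=1 Δ0: s0=1 s2=0 s4=1 s7=1 s6=1 s1=1 clk=1 s5=1 s3=1
  Δ1: clk:1→0
  (1Δ to stable)
t=2 Δ0: s0=1 s2=0 s4=1 s7=1 s6=1 s1=1 clk=0 s5=1 s3=1
  Δ1: clk:0→1
  Δ2: s2:0→1
  Δ3: s1:1→0
  Δ4: s3:1→0
  (4Δ to stable)
t=3 Δ0: s0=1 s2=1 s4=1 s7=1 s6=1 s1=0 clk=1 s5=1 s3=0
  Δ1: clk:1→0
  (1Δ to stable)
t=4 Δ0: s0=1 s2=1 s4=1 s7=1 s6=1 s1=0 clk=0 s5=1 s3=0
  Δ1: clk:0→1
  Δ2: s2:1→0
  Δ3: s1:0→1
  Δ4: s3:0→1
  (4Δ to stable)
t=5 Δ0: s0=1 s2=0 s4=1 s7=1 s6=1 s1=1 clk=1 s5=1 s3=1
  Δ1: clk:1→0
  (1Δ to stable)
t=6 Δ0: s0=1 s2=0 s4=1 s7=1 s6=1 s1=1 clk=0 s5=1 s3=1
  Δ1: clk:0→1
  Δ2: s2:0→1
  Δ3: s1:1→0
  Δ4: s3:1→0
  (4Δ to stable)
t=7 Δ0: s0=1 s2=1 s4=1 s7=1 s6=1 s1=0 clk=1 s5=1 s3=0
  Δ1: clk:1→0
  (1Δ to stable)

0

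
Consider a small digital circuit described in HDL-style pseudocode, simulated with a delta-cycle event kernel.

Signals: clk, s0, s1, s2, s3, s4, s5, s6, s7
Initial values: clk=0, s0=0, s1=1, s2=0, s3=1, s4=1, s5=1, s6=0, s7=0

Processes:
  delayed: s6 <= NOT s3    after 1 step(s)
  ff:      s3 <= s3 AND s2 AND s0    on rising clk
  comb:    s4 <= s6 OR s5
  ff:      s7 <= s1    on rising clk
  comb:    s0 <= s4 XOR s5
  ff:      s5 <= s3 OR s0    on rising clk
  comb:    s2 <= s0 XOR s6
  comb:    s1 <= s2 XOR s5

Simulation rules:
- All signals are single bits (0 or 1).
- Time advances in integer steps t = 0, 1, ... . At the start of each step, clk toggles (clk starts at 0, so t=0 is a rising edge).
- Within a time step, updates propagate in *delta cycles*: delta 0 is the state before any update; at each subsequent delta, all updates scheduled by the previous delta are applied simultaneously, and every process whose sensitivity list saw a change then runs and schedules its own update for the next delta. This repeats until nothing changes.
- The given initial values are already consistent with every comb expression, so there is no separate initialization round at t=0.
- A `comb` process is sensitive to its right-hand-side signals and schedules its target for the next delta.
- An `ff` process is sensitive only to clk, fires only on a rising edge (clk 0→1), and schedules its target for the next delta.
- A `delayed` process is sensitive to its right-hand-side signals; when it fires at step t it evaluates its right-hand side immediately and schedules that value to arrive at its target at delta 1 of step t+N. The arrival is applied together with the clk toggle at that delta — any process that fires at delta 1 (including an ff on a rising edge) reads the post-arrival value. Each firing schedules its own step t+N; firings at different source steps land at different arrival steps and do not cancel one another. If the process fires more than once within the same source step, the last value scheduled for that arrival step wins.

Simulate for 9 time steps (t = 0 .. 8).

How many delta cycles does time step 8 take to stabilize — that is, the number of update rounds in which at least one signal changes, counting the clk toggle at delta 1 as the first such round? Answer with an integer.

t=0 Δ0: s4=1 s2=0 s5=1 s3=1 s7=0 s0=0 s6=0 clk=0 s1=1
  Δ1: clk:0→1
  Δ2: s3:1→0, s7:0→1
  (2Δ to stable)
t=1 Δ0: s4=1 s2=0 s5=1 s3=0 s7=1 s0=0 s6=0 clk=1 s1=1
  Δ1: s6:0→1, clk:1→0
  Δ2: s2:0→1
  Δ3: s1:1→0
  (3Δ to stable)
t=2 Δ0: s4=1 s2=1 s5=1 s3=0 s7=1 s0=0 s6=1 clk=0 s1=0
  Δ1: clk:0→1
  Δ2: s5:1→0, s7:1→0
  Δ3: s0:0→1, s1:0→1
  Δ4: s2:1→0
  Δ5: s1:1→0
  (5Δ to stable)
t=3 Δ0: s4=1 s2=0 s5=0 s3=0 s7=0 s0=1 s6=1 clk=1 s1=0
  Δ1: clk:1→0
  (1Δ to stable)
t=4 Δ0: s4=1 s2=0 s5=0 s3=0 s7=0 s0=1 s6=1 clk=0 s1=0
  Δ1: clk:0→1
  Δ2: s5:0→1
  Δ3: s0:1→0, s1:0→1
  Δ4: s2:0→1
  Δ5: s1:1→0
  (5Δ to stable)
t=5 Δ0: s4=1 s2=1 s5=1 s3=0 s7=0 s0=0 s6=1 clk=1 s1=0
  Δ1: clk:1→0
  (1Δ to stable)
t=6 Δ0: s4=1 s2=1 s5=1 s3=0 s7=0 s0=0 s6=1 clk=0 s1=0
  Δ1: clk:0→1
  Δ2: s5:1→0
  Δ3: s0:0→1, s1:0→1
  Δ4: s2:1→0
  Δ5: s1:1→0
  (5Δ to stable)
t=7 Δ0: s4=1 s2=0 s5=0 s3=0 s7=0 s0=1 s6=1 clk=1 s1=0
  Δ1: clk:1→0
  (1Δ to stable)
t=8 Δ0: s4=1 s2=0 s5=0 s3=0 s7=0 s0=1 s6=1 clk=0 s1=0
  Δ1: clk:0→1
  Δ2: s5:0→1
  Δ3: s0:1→0, s1:0→1
  Δ4: s2:0→1
  Δ5: s1:1→0
  (5Δ to stable)

5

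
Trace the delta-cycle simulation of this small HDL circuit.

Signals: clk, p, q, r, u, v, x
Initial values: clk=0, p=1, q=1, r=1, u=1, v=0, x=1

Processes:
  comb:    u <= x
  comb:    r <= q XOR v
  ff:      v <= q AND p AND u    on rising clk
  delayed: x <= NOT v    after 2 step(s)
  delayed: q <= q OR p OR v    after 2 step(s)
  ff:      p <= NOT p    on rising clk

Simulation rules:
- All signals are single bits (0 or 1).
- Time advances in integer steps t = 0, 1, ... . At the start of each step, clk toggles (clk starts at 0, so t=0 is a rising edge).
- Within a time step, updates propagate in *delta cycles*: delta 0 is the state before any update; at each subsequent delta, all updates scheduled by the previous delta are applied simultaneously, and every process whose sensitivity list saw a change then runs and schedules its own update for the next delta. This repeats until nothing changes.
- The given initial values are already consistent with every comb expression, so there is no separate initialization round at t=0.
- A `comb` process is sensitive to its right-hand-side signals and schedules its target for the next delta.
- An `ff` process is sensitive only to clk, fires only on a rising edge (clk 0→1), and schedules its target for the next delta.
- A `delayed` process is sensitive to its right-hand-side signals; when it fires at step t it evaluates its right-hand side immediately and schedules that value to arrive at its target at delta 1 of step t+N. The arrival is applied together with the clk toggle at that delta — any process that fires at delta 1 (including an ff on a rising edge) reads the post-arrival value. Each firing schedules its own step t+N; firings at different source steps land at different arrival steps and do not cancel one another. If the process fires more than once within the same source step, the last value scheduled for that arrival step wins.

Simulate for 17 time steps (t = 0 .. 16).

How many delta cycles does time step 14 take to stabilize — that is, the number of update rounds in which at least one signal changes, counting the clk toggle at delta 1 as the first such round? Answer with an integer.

2

t=0 Δ0: q=1 v=0 u=1 x=1 p=1 r=1 clk=0
  Δ1: clk:0→1
  Δ2: v:0→1, p:1→0
  Δ3: r:1→0
  (3Δ to stable)
t=1 Δ0: q=1 v=1 u=1 x=1 p=0 r=0 clk=1
  Δ1: clk:1→0
  (1Δ to stable)
t=2 Δ0: q=1 v=1 u=1 x=1 p=0 r=0 clk=0
  Δ1: x:1→0, clk:0→1
  Δ2: v:1→0, u:1→0, p:0→1
  Δ3: r:0→1
  (3Δ to stable)
t=3 Δ0: q=1 v=0 u=0 x=0 p=1 r=1 clk=1
  Δ1: clk:1→0
  (1Δ to stable)
t=4 Δ0: q=1 v=0 u=0 x=0 p=1 r=1 clk=0
  Δ1: x:0→1, clk:0→1
  Δ2: u:0→1, p:1→0
  (2Δ to stable)
t=5 Δ0: q=1 v=0 u=1 x=1 p=0 r=1 clk=1
  Δ1: clk:1→0
  (1Δ to stable)
t=6 Δ0: q=1 v=0 u=1 x=1 p=0 r=1 clk=0
  Δ1: clk:0→1
  Δ2: p:0→1
  (2Δ to stable)
t=7 Δ0: q=1 v=0 u=1 x=1 p=1 r=1 clk=1
  Δ1: clk:1→0
  (1Δ to stable)
t=8 Δ0: q=1 v=0 u=1 x=1 p=1 r=1 clk=0
  Δ1: clk:0→1
  Δ2: v:0→1, p:1→0
  Δ3: r:1→0
  (3Δ to stable)
t=9 Δ0: q=1 v=1 u=1 x=1 p=0 r=0 clk=1
  Δ1: clk:1→0
  (1Δ to stable)
t=10 Δ0: q=1 v=1 u=1 x=1 p=0 r=0 clk=0
  Δ1: x:1→0, clk:0→1
  Δ2: v:1→0, u:1→0, p:0→1
  Δ3: r:0→1
  (3Δ to stable)
t=11 Δ0: q=1 v=0 u=0 x=0 p=1 r=1 clk=1
  Δ1: clk:1→0
  (1Δ to stable)
t=12 Δ0: q=1 v=0 u=0 x=0 p=1 r=1 clk=0
  Δ1: x:0→1, clk:0→1
  Δ2: u:0→1, p:1→0
  (2Δ to stable)
t=13 Δ0: q=1 v=0 u=1 x=1 p=0 r=1 clk=1
  Δ1: clk:1→0
  (1Δ to stable)
t=14 Δ0: q=1 v=0 u=1 x=1 p=0 r=1 clk=0
  Δ1: clk:0→1
  Δ2: p:0→1
  (2Δ to stable)
t=15 Δ0: q=1 v=0 u=1 x=1 p=1 r=1 clk=1
  Δ1: clk:1→0
  (1Δ to stable)
t=16 Δ0: q=1 v=0 u=1 x=1 p=1 r=1 clk=0
  Δ1: clk:0→1
  Δ2: v:0→1, p:1→0
  Δ3: r:1→0
  (3Δ to stable)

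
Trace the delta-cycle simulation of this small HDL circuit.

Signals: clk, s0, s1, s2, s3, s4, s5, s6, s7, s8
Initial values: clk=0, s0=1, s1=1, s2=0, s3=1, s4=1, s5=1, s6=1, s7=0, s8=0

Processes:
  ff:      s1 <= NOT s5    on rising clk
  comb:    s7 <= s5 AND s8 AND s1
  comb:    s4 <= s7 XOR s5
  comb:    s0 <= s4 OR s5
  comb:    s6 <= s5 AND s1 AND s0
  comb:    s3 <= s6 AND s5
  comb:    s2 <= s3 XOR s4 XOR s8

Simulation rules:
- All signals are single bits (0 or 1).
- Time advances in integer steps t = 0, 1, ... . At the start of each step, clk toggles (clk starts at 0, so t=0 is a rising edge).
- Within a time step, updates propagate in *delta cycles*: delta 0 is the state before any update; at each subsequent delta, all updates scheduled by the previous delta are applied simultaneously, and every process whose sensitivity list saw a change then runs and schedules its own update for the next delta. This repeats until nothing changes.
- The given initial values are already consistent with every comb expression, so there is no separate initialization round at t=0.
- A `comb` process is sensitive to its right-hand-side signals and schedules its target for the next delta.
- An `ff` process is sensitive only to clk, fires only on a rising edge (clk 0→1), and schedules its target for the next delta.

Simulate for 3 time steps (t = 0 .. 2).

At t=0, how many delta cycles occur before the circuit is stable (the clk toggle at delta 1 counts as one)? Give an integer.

[bits: clk,s5,s8,s0,s6,s1,s3,s2,s7,s4]
t=0: Δ0=0101111001 Δ1=1101111001 Δ2=1101101001 Δ3=1101001001 Δ4=1101000001 Δ5=1101000101 | 5Δ
t=1: Δ0=1101000101 Δ1=0101000101 | 1Δ
t=2: Δ0=0101000101 Δ1=1101000101 | 1Δ

5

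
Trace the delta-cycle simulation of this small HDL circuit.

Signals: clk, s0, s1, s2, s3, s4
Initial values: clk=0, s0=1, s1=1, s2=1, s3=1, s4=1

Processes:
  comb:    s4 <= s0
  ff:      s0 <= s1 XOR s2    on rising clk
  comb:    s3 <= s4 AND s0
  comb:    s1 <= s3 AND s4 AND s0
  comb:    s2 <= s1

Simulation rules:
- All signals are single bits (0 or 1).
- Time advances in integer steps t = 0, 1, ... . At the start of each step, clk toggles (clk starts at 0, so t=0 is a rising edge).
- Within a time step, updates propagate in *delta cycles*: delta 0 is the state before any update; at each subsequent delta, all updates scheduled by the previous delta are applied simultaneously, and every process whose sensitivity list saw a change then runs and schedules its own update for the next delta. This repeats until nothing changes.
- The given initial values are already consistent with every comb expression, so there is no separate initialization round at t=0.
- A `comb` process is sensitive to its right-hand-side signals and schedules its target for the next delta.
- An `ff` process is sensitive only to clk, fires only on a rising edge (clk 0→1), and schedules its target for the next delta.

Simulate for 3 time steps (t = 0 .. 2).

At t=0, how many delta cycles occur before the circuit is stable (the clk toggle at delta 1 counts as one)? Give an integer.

[bits: s1,s3,s2,clk,s0,s4]
t=0: Δ0=111011 Δ1=111111 Δ2=111101 Δ3=001100 Δ4=000100 | 4Δ
t=1: Δ0=000100 Δ1=000000 | 1Δ
t=2: Δ0=000000 Δ1=000100 | 1Δ

4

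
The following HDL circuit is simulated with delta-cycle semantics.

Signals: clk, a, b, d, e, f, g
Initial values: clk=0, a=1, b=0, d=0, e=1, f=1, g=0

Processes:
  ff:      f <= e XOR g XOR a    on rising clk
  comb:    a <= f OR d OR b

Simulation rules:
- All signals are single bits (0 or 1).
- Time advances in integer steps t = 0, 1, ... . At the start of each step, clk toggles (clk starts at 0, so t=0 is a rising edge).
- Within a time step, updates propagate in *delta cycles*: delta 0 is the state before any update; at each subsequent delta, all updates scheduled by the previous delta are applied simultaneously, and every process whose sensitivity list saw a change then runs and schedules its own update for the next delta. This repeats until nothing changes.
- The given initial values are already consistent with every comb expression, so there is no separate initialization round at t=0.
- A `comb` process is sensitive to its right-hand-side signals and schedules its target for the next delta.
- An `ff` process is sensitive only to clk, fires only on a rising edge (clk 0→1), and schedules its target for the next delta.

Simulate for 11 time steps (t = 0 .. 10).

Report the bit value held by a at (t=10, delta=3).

1

t=0 Δ0: g=0 a=1 f=1 clk=0 e=1 d=0 b=0
  Δ1: clk:0→1
  Δ2: f:1→0
  Δ3: a:1→0
  (3Δ to stable)
t=1 Δ0: g=0 a=0 f=0 clk=1 e=1 d=0 b=0
  Δ1: clk:1→0
  (1Δ to stable)
t=2 Δ0: g=0 a=0 f=0 clk=0 e=1 d=0 b=0
  Δ1: clk:0→1
  Δ2: f:0→1
  Δ3: a:0→1
  (3Δ to stable)
t=3 Δ0: g=0 a=1 f=1 clk=1 e=1 d=0 b=0
  Δ1: clk:1→0
  (1Δ to stable)
t=4 Δ0: g=0 a=1 f=1 clk=0 e=1 d=0 b=0
  Δ1: clk:0→1
  Δ2: f:1→0
  Δ3: a:1→0
  (3Δ to stable)
t=5 Δ0: g=0 a=0 f=0 clk=1 e=1 d=0 b=0
  Δ1: clk:1→0
  (1Δ to stable)
t=6 Δ0: g=0 a=0 f=0 clk=0 e=1 d=0 b=0
  Δ1: clk:0→1
  Δ2: f:0→1
  Δ3: a:0→1
  (3Δ to stable)
t=7 Δ0: g=0 a=1 f=1 clk=1 e=1 d=0 b=0
  Δ1: clk:1→0
  (1Δ to stable)
t=8 Δ0: g=0 a=1 f=1 clk=0 e=1 d=0 b=0
  Δ1: clk:0→1
  Δ2: f:1→0
  Δ3: a:1→0
  (3Δ to stable)
t=9 Δ0: g=0 a=0 f=0 clk=1 e=1 d=0 b=0
  Δ1: clk:1→0
  (1Δ to stable)
t=10 Δ0: g=0 a=0 f=0 clk=0 e=1 d=0 b=0
  Δ1: clk:0→1
  Δ2: f:0→1
  Δ3: a:0→1
  (3Δ to stable)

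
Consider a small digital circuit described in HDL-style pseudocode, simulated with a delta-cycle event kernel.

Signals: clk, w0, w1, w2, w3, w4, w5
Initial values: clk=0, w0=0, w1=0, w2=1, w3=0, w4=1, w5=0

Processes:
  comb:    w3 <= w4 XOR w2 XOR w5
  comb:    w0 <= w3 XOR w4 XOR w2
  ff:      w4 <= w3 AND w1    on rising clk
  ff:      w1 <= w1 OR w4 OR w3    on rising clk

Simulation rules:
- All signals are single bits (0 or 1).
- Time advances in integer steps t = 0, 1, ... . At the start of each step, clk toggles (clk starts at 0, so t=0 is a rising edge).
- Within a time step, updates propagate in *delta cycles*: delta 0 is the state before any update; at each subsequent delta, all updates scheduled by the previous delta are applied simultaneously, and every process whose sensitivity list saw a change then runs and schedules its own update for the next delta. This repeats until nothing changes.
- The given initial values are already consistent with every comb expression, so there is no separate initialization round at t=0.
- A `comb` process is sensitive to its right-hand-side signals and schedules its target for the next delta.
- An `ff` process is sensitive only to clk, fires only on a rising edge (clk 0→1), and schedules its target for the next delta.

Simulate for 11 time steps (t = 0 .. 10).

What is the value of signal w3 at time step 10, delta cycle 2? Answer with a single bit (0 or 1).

[bits: w2,w5,w1,w4,w0,clk,w3]
t=0: Δ0=1001000 Δ1=1001010 Δ2=1010010 Δ3=1010111 Δ4=1010011 | 4Δ
t=1: Δ0=1010011 Δ1=1010001 | 1Δ
t=2: Δ0=1010001 Δ1=1010011 Δ2=1011011 Δ3=1011110 Δ4=1011010 | 4Δ
t=3: Δ0=1011010 Δ1=1011000 | 1Δ
t=4: Δ0=1011000 Δ1=1011010 Δ2=1010010 Δ3=1010111 Δ4=1010011 | 4Δ
t=5: Δ0=1010011 Δ1=1010001 | 1Δ
t=6: Δ0=1010001 Δ1=1010011 Δ2=1011011 Δ3=1011110 Δ4=1011010 | 4Δ
t=7: Δ0=1011010 Δ1=1011000 | 1Δ
t=8: Δ0=1011000 Δ1=1011010 Δ2=1010010 Δ3=1010111 Δ4=1010011 | 4Δ
t=9: Δ0=1010011 Δ1=1010001 | 1Δ
t=10: Δ0=1010001 Δ1=1010011 Δ2=1011011 Δ3=1011110 Δ4=1011010 | 4Δ

1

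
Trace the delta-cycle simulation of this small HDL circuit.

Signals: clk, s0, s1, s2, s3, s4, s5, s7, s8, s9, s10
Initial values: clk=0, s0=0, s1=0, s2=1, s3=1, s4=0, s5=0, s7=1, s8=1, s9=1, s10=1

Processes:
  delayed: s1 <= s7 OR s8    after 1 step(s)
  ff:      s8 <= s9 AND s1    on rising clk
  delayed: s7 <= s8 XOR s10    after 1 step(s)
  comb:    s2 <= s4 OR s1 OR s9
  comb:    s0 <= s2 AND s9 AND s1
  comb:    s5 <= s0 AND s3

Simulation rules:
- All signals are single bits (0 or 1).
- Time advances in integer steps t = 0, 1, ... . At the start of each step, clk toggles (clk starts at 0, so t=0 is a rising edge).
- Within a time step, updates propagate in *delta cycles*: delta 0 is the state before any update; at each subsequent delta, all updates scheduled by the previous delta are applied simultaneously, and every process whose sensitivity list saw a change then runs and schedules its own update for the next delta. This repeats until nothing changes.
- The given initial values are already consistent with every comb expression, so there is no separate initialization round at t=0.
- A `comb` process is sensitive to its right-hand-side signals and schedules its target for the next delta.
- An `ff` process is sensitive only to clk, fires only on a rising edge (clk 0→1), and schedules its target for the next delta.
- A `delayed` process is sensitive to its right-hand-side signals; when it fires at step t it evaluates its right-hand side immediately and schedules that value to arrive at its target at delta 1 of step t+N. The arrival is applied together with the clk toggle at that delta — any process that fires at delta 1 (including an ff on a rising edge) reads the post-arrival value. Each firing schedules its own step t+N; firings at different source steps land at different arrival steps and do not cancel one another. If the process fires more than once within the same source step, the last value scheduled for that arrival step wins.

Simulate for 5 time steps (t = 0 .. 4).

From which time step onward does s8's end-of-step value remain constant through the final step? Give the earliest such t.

2

t0.Δ0 s9=1 s1=0 s7=1 clk=0 s8=1 s3=1 s5=0 s4=0 s0=0 s10=1 s2=1
t0.Δ1 s9=1 s1=0 s7=1 clk=1 s8=1 s3=1 s5=0 s4=0 s0=0 s10=1 s2=1
t0.Δ2 s9=1 s1=0 s7=1 clk=1 s8=0 s3=1 s5=0 s4=0 s0=0 s10=1 s2=1
t1.Δ0 s9=1 s1=0 s7=1 clk=1 s8=0 s3=1 s5=0 s4=0 s0=0 s10=1 s2=1
t1.Δ1 s9=1 s1=1 s7=1 clk=0 s8=0 s3=1 s5=0 s4=0 s0=0 s10=1 s2=1
t1.Δ2 s9=1 s1=1 s7=1 clk=0 s8=0 s3=1 s5=0 s4=0 s0=1 s10=1 s2=1
t1.Δ3 s9=1 s1=1 s7=1 clk=0 s8=0 s3=1 s5=1 s4=0 s0=1 s10=1 s2=1
t2.Δ0 s9=1 s1=1 s7=1 clk=0 s8=0 s3=1 s5=1 s4=0 s0=1 s10=1 s2=1
t2.Δ1 s9=1 s1=1 s7=1 clk=1 s8=0 s3=1 s5=1 s4=0 s0=1 s10=1 s2=1
t2.Δ2 s9=1 s1=1 s7=1 clk=1 s8=1 s3=1 s5=1 s4=0 s0=1 s10=1 s2=1
t3.Δ0 s9=1 s1=1 s7=1 clk=1 s8=1 s3=1 s5=1 s4=0 s0=1 s10=1 s2=1
t3.Δ1 s9=1 s1=1 s7=0 clk=0 s8=1 s3=1 s5=1 s4=0 s0=1 s10=1 s2=1
t4.Δ0 s9=1 s1=1 s7=0 clk=0 s8=1 s3=1 s5=1 s4=0 s0=1 s10=1 s2=1
t4.Δ1 s9=1 s1=1 s7=0 clk=1 s8=1 s3=1 s5=1 s4=0 s0=1 s10=1 s2=1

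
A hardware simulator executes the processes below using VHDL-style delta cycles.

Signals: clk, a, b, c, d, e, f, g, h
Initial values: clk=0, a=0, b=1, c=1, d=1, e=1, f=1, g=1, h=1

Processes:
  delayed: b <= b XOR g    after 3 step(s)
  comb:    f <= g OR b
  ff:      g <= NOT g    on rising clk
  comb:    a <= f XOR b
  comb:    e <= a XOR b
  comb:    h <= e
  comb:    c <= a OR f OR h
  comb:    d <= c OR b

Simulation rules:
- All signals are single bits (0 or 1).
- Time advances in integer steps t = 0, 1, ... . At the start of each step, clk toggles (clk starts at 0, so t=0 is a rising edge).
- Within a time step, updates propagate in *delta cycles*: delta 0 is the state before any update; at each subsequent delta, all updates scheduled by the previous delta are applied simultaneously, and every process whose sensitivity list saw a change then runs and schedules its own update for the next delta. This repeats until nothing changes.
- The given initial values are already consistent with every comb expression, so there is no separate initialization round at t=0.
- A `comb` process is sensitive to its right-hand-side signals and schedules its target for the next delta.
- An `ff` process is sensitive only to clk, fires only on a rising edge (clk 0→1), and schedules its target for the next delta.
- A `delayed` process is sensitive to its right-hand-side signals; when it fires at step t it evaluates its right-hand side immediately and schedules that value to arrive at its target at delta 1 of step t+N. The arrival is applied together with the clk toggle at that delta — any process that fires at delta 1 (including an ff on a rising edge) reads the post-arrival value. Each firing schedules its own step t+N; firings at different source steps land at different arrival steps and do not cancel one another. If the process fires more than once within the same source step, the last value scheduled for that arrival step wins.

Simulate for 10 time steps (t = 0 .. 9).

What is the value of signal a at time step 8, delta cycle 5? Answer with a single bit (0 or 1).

t=0 Δ0: d=1 e=1 h=1 g=1 a=0 b=1 f=1 clk=0 c=1
  Δ1: clk:0→1
  Δ2: g:1→0
  (2Δ to stable)
t=1 Δ0: d=1 e=1 h=1 g=0 a=0 b=1 f=1 clk=1 c=1
  Δ1: clk:1→0
  (1Δ to stable)
t=2 Δ0: d=1 e=1 h=1 g=0 a=0 b=1 f=1 clk=0 c=1
  Δ1: clk:0→1
  Δ2: g:0→1
  (2Δ to stable)
t=3 Δ0: d=1 e=1 h=1 g=1 a=0 b=1 f=1 clk=1 c=1
  Δ1: clk:1→0
  (1Δ to stable)
t=4 Δ0: d=1 e=1 h=1 g=1 a=0 b=1 f=1 clk=0 c=1
  Δ1: clk:0→1
  Δ2: g:1→0
  (2Δ to stable)
t=5 Δ0: d=1 e=1 h=1 g=0 a=0 b=1 f=1 clk=1 c=1
  Δ1: b:1→0, clk:1→0
  Δ2: e:1→0, a:0→1, f:1→0
  Δ3: e:0→1, h:1→0, a:1→0
  Δ4: e:1→0, h:0→1, c:1→0
  Δ5: d:1→0, h:1→0, c:0→1
  Δ6: d:0→1, c:1→0
  Δ7: d:1→0
  (7Δ to stable)
t=6 Δ0: d=0 e=0 h=0 g=0 a=0 b=0 f=0 clk=0 c=0
  Δ1: clk:0→1
  Δ2: g:0→1
  Δ3: f:0→1
  Δ4: a:0→1, c:0→1
  Δ5: d:0→1, e:0→1
  Δ6: h:0→1
  (6Δ to stable)
t=7 Δ0: d=1 e=1 h=1 g=1 a=1 b=0 f=1 clk=1 c=1
  Δ1: b:0→1, clk:1→0
  Δ2: e:1→0, a:1→0
  Δ3: e:0→1, h:1→0
  Δ4: h:0→1
  (4Δ to stable)
t=8 Δ0: d=1 e=1 h=1 g=1 a=0 b=1 f=1 clk=0 c=1
  Δ1: b:1→0, clk:0→1
  Δ2: e:1→0, g:1→0, a:0→1
  Δ3: e:0→1, h:1→0, f:1→0
  Δ4: h:0→1, a:1→0
  Δ5: e:1→0
  Δ6: h:1→0
  Δ7: c:1→0
  Δ8: d:1→0
  (8Δ to stable)
t=9 Δ0: d=0 e=0 h=0 g=0 a=0 b=0 f=0 clk=1 c=0
  Δ1: b:0→1, clk:1→0
  Δ2: d:0→1, e:0→1, a:0→1, f:0→1
  Δ3: e:1→0, h:0→1, a:1→0, c:0→1
  Δ4: e:0→1, h:1→0
  Δ5: h:0→1
  (5Δ to stable)

0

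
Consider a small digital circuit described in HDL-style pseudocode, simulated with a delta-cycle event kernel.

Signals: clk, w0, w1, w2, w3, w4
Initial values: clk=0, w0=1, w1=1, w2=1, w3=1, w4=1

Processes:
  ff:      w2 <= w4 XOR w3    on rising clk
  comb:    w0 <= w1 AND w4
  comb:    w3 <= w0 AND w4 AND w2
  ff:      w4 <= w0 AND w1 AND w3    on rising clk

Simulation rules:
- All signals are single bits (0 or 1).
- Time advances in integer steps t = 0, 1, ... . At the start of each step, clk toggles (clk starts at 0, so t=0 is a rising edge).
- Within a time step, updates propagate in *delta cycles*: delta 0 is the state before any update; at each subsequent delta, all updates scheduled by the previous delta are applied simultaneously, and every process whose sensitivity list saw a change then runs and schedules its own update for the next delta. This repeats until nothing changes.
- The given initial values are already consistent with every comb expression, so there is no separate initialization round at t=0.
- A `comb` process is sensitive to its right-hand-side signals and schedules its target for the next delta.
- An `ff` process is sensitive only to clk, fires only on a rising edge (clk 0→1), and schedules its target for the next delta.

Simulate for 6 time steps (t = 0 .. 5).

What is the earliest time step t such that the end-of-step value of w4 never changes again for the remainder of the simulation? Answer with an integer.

[bits: w3,w4,w2,w1,w0,clk]
t=0: Δ0=111110 Δ1=111111 Δ2=110111 Δ3=010111 | 3Δ
t=1: Δ0=010111 Δ1=010110 | 1Δ
t=2: Δ0=010110 Δ1=010111 Δ2=001111 Δ3=001101 | 3Δ
t=3: Δ0=001101 Δ1=001100 | 1Δ
t=4: Δ0=001100 Δ1=001101 Δ2=000101 | 2Δ
t=5: Δ0=000101 Δ1=000100 | 1Δ

2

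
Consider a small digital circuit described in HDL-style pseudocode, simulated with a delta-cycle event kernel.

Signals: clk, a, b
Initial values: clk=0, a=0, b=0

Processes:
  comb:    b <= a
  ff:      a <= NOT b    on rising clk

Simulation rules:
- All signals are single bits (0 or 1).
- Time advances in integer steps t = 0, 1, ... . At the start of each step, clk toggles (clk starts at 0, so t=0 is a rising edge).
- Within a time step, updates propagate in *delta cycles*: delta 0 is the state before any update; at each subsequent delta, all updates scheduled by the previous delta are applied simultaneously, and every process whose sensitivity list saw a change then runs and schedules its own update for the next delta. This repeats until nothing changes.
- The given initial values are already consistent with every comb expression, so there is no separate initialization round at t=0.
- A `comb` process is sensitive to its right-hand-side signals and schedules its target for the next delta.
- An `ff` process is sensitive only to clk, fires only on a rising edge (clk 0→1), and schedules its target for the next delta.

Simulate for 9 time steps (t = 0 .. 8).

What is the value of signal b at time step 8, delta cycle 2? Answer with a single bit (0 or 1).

t0.Δ0 clk=0 b=0 a=0
t0.Δ1 clk=1 b=0 a=0
t0.Δ2 clk=1 b=0 a=1
t0.Δ3 clk=1 b=1 a=1
t1.Δ0 clk=1 b=1 a=1
t1.Δ1 clk=0 b=1 a=1
t2.Δ0 clk=0 b=1 a=1
t2.Δ1 clk=1 b=1 a=1
t2.Δ2 clk=1 b=1 a=0
t2.Δ3 clk=1 b=0 a=0
t3.Δ0 clk=1 b=0 a=0
t3.Δ1 clk=0 b=0 a=0
t4.Δ0 clk=0 b=0 a=0
t4.Δ1 clk=1 b=0 a=0
t4.Δ2 clk=1 b=0 a=1
t4.Δ3 clk=1 b=1 a=1
t5.Δ0 clk=1 b=1 a=1
t5.Δ1 clk=0 b=1 a=1
t6.Δ0 clk=0 b=1 a=1
t6.Δ1 clk=1 b=1 a=1
t6.Δ2 clk=1 b=1 a=0
t6.Δ3 clk=1 b=0 a=0
t7.Δ0 clk=1 b=0 a=0
t7.Δ1 clk=0 b=0 a=0
t8.Δ0 clk=0 b=0 a=0
t8.Δ1 clk=1 b=0 a=0
t8.Δ2 clk=1 b=0 a=1
t8.Δ3 clk=1 b=1 a=1

0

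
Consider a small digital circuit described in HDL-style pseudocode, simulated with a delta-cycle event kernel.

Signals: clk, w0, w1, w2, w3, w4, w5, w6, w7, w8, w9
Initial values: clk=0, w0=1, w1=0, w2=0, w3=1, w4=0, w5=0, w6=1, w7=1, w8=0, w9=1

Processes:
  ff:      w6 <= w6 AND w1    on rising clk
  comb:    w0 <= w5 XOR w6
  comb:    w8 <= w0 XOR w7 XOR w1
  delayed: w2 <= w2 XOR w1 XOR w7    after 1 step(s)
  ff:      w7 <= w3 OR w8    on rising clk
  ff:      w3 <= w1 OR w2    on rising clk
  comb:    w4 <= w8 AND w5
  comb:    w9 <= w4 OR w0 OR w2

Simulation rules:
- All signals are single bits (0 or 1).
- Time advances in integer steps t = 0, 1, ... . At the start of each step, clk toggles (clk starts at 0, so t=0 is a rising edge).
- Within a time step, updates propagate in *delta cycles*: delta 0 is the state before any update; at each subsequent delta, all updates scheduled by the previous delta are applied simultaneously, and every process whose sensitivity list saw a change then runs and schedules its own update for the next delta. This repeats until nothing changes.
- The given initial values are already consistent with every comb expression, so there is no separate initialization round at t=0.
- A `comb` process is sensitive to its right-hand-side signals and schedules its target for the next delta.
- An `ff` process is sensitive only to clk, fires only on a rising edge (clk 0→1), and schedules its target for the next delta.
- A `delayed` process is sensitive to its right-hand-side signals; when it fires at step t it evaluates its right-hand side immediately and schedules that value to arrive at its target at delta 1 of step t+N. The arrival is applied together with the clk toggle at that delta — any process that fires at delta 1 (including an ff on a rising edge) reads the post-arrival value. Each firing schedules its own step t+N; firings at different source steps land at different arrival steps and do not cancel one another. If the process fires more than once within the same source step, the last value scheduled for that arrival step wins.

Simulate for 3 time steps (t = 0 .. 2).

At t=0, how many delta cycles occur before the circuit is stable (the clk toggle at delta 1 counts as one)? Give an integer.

t0.Δ0 w0=1 w8=0 w3=1 w7=1 clk=0 w5=0 w9=1 w2=0 w4=0 w6=1 w1=0
t0.Δ1 w0=1 w8=0 w3=1 w7=1 clk=1 w5=0 w9=1 w2=0 w4=0 w6=1 w1=0
t0.Δ2 w0=1 w8=0 w3=0 w7=1 clk=1 w5=0 w9=1 w2=0 w4=0 w6=0 w1=0
t0.Δ3 w0=0 w8=0 w3=0 w7=1 clk=1 w5=0 w9=1 w2=0 w4=0 w6=0 w1=0
t0.Δ4 w0=0 w8=1 w3=0 w7=1 clk=1 w5=0 w9=0 w2=0 w4=0 w6=0 w1=0
t1.Δ0 w0=0 w8=1 w3=0 w7=1 clk=1 w5=0 w9=0 w2=0 w4=0 w6=0 w1=0
t1.Δ1 w0=0 w8=1 w3=0 w7=1 clk=0 w5=0 w9=0 w2=0 w4=0 w6=0 w1=0
t2.Δ0 w0=0 w8=1 w3=0 w7=1 clk=0 w5=0 w9=0 w2=0 w4=0 w6=0 w1=0
t2.Δ1 w0=0 w8=1 w3=0 w7=1 clk=1 w5=0 w9=0 w2=0 w4=0 w6=0 w1=0

4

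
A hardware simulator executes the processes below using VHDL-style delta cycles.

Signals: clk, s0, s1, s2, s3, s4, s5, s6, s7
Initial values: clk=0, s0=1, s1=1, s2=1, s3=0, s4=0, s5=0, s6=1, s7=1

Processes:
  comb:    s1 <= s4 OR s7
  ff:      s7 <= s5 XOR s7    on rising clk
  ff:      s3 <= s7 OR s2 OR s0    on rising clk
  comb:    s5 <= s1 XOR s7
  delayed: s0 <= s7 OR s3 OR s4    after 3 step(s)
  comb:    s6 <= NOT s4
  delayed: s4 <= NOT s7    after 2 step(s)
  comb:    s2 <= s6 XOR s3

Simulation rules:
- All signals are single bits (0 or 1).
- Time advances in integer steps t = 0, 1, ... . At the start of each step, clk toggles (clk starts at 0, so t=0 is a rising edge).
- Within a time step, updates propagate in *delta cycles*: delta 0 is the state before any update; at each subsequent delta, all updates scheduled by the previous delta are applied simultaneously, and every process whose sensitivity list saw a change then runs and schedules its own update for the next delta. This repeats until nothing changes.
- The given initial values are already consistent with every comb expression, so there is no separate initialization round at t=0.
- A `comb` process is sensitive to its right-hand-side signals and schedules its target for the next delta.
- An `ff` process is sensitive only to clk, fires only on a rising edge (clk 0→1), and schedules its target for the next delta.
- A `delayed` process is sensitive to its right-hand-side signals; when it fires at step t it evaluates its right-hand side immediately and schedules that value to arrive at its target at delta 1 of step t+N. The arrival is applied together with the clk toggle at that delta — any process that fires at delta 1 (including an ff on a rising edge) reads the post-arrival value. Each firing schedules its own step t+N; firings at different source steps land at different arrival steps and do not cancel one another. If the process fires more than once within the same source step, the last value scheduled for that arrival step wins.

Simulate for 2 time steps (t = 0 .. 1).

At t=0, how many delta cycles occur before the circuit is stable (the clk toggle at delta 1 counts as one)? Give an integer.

3

[bits: s3,clk,s6,s7,s0,s5,s2,s1,s4]
t=0: Δ0=001110110 Δ1=011110110 Δ2=111110110 Δ3=111110010 | 3Δ
t=1: Δ0=111110010 Δ1=101110010 | 1Δ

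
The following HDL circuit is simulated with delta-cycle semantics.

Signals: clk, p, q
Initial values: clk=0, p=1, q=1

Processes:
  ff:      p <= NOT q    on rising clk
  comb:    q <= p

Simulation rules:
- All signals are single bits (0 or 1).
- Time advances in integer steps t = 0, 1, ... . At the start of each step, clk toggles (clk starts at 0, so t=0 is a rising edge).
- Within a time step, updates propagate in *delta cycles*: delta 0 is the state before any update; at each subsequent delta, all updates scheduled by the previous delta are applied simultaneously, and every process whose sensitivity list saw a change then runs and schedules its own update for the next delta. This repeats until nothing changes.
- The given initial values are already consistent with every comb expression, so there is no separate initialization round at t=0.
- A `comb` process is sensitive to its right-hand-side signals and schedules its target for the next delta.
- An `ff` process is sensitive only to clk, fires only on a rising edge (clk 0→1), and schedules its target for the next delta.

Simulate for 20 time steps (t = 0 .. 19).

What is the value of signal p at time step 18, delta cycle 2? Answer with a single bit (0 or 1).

1

[bits: q,clk,p]
t=0: Δ0=101 Δ1=111 Δ2=110 Δ3=010 | 3Δ
t=1: Δ0=010 Δ1=000 | 1Δ
t=2: Δ0=000 Δ1=010 Δ2=011 Δ3=111 | 3Δ
t=3: Δ0=111 Δ1=101 | 1Δ
t=4: Δ0=101 Δ1=111 Δ2=110 Δ3=010 | 3Δ
t=5: Δ0=010 Δ1=000 | 1Δ
t=6: Δ0=000 Δ1=010 Δ2=011 Δ3=111 | 3Δ
t=7: Δ0=111 Δ1=101 | 1Δ
t=8: Δ0=101 Δ1=111 Δ2=110 Δ3=010 | 3Δ
t=9: Δ0=010 Δ1=000 | 1Δ
t=10: Δ0=000 Δ1=010 Δ2=011 Δ3=111 | 3Δ
t=11: Δ0=111 Δ1=101 | 1Δ
t=12: Δ0=101 Δ1=111 Δ2=110 Δ3=010 | 3Δ
t=13: Δ0=010 Δ1=000 | 1Δ
t=14: Δ0=000 Δ1=010 Δ2=011 Δ3=111 | 3Δ
t=15: Δ0=111 Δ1=101 | 1Δ
t=16: Δ0=101 Δ1=111 Δ2=110 Δ3=010 | 3Δ
t=17: Δ0=010 Δ1=000 | 1Δ
t=18: Δ0=000 Δ1=010 Δ2=011 Δ3=111 | 3Δ
t=19: Δ0=111 Δ1=101 | 1Δ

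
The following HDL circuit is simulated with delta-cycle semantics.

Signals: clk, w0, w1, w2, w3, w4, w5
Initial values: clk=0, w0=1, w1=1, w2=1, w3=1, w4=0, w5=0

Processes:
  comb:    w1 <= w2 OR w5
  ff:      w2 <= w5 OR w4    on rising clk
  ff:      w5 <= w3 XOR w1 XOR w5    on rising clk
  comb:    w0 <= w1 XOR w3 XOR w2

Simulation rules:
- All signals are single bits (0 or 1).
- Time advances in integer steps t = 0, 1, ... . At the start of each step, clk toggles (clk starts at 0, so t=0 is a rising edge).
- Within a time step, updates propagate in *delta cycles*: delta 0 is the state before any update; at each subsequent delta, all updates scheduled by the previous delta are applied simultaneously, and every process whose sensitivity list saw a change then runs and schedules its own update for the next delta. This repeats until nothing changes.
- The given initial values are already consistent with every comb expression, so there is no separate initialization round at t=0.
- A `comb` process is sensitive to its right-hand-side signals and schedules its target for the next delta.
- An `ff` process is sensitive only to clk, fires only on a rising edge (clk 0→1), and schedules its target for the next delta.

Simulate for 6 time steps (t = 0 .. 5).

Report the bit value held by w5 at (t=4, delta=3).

1

t=0 Δ0: w5=0 w1=1 w0=1 w3=1 w4=0 w2=1 clk=0
  Δ1: clk:0→1
  Δ2: w2:1→0
  Δ3: w1:1→0, w0:1→0
  Δ4: w0:0→1
  (4Δ to stable)
t=1 Δ0: w5=0 w1=0 w0=1 w3=1 w4=0 w2=0 clk=1
  Δ1: clk:1→0
  (1Δ to stable)
t=2 Δ0: w5=0 w1=0 w0=1 w3=1 w4=0 w2=0 clk=0
  Δ1: clk:0→1
  Δ2: w5:0→1
  Δ3: w1:0→1
  Δ4: w0:1→0
  (4Δ to stable)
t=3 Δ0: w5=1 w1=1 w0=0 w3=1 w4=0 w2=0 clk=1
  Δ1: clk:1→0
  (1Δ to stable)
t=4 Δ0: w5=1 w1=1 w0=0 w3=1 w4=0 w2=0 clk=0
  Δ1: clk:0→1
  Δ2: w2:0→1
  Δ3: w0:0→1
  (3Δ to stable)
t=5 Δ0: w5=1 w1=1 w0=1 w3=1 w4=0 w2=1 clk=1
  Δ1: clk:1→0
  (1Δ to stable)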